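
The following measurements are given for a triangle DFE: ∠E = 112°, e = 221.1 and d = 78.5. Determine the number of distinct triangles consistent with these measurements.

d·sin E = 78.5·sin(112°) ≈ 72.78.
Since ∠E is not acute, a triangle exists only if e > d; here e > d, so there is exactly one triangle.

1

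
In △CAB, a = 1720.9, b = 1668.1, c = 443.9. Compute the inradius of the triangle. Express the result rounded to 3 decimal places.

Semiperimeter s = (443.9 + 1720.9 + 1668.1)/2 = 1916.5.
Heron's formula: area = √(1916.5·1472.6·195.55·248.35) ≈ 3.7021e+05.
Inradius = area/s = 3.7021e+05/1916.5 ≈ 193.17.

193.173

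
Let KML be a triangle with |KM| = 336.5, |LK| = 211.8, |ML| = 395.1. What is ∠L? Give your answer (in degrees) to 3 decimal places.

58.386

By the law of cosines, cos L = (|ML|² + |LK|² − |KM|²) / (2·|ML|·|LK|) ≈ 0.52419, so ∠L ≈ 58.39°.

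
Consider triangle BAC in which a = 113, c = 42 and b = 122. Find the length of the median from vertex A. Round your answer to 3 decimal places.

Median from A: ½√(2·c² + 2·b² − a²) ≈ 71.636.

71.636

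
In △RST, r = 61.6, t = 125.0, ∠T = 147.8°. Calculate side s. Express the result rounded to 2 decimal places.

Law of sines: sin R = r·sin T/t ≈ 0.26260.
Since t ≥ r, only the acute value applies: ∠R ≈ 15.22°.
Then ∠S = 180° − ∠T − ∠R ≈ 16.98°.
Law of sines gives s = t·sin S/sin T ≈ 68.488.

68.49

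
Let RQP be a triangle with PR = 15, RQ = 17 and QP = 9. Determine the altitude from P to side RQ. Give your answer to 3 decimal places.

Semiperimeter s = (9 + 15 + 17)/2 = 20.5.
Heron's formula: area = √(20.5·11.5·5.5·3.5) ≈ 67.366.
The altitude from P has length 2·area/RQ ≈ 7.9254.

h_P ≈ 7.925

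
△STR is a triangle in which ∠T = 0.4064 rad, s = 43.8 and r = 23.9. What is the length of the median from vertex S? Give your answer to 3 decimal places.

By the law of cosines, t² = r² + s² − 2·r·s·cos T = 566.54, so t ≈ 23.802.
Median from S: ½√(2·t² + 2·r² − s²) ≈ 9.4479.

m_S ≈ 9.448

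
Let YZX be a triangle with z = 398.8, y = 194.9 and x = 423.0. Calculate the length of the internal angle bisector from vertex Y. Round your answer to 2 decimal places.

t_Y ≈ 399.00

By the law of cosines, cos Y = (z² + x² − y²) / (2·z·x) ≈ 0.88915, so ∠Y ≈ 27.23°.
The bisector from Y has length 2·z·x·cos(∠Y/2)/(z+x) ≈ 399.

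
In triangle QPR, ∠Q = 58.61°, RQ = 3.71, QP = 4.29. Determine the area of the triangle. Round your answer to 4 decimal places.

area ≈ 6.7932

Area = ½·RQ·QP·sin Q ≈ 6.7932.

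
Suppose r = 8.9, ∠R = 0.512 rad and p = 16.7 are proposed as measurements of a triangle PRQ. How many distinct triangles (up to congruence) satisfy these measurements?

p·sin R = 16.7·sin(0.512 rad) ≈ 8.182.
Since p sin R < r < p (8.182 < 8.9 < 16.7), two triangles exist.

2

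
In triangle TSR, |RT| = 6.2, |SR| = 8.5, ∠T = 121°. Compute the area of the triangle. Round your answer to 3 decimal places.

Law of sines: sin S = |RT|·sin T/|SR| ≈ 0.62523.
Since |SR| ≥ |RT|, only the acute value applies: ∠S ≈ 38.70°.
Then ∠R = 180° − ∠T − ∠S ≈ 20.30°.
Law of sines gives |TS| = |SR|·sin R/sin T ≈ 3.4405.
Area = ½·|SR|·|RT|·sin R ≈ 9.1422.

9.142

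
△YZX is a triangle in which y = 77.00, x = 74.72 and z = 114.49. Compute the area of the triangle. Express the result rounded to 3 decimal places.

Semiperimeter s = (77 + 114.49 + 74.72)/2 = 133.11.
Heron's formula: area = √(133.11·56.105·18.615·58.385) ≈ 2848.9.

2848.919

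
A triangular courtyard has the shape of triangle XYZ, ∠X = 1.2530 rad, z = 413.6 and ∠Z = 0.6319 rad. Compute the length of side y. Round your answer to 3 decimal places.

The third angle is ∠Y = π − ∠Z − ∠X = 1.2567 rad.
Law of sines: y = z·sin Y/sin Z ≈ 665.95.

665.952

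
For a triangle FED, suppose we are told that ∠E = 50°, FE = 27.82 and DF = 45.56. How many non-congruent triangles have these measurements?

FE·sin E = 27.82·sin(50°) ≈ 21.31.
Since DF ≥ FE, exactly one triangle exists.

1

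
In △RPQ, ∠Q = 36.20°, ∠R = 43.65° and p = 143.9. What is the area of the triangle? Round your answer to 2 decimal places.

4287.92

The third angle is ∠P = 180° − ∠Q − ∠R = 100.15°.
Law of sines: r = p·sin R/sin P ≈ 100.91.
Law of sines: q = p·sin Q/sin P ≈ 86.339.
Area = ½·p·r·sin Q ≈ 4287.9.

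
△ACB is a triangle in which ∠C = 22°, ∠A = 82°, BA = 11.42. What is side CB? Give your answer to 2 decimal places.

The third angle is ∠B = 180° − ∠A − ∠C = 76.00°.
Law of sines: CB = BA·sin A/sin C ≈ 30.189.

30.19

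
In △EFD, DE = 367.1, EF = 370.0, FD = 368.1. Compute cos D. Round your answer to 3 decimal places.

0.493

By the law of cosines, cos D = (FD² + DE² − EF²) / (2·FD·DE) ≈ 0.49345, so ∠D ≈ 60.43°.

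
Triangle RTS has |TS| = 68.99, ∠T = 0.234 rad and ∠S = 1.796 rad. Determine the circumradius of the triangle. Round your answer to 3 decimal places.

38.481

The third angle is ∠R = π − ∠T − ∠S = 1.112 rad.
Law of sines: |SR| = |TS|·sin T/sin R ≈ 17.845.
Law of sines: |RT| = |TS|·sin S/sin R ≈ 75.019.
Circumradius = |TS|/(2 sin R) ≈ 38.481.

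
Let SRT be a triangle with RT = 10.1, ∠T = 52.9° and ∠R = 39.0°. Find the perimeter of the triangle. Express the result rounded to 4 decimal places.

perimeter ≈ 24.5197

The third angle is ∠S = 180° − ∠R − ∠T = 88.10°.
Law of sines: TS = RT·sin R/sin S ≈ 6.3596.
Law of sines: SR = RT·sin T/sin S ≈ 8.06.
Semiperimeter s = (10.1+6.3596+8.06)/2 = 12.26.
Perimeter = 10.1 + 6.3596 + 8.06 = 24.52.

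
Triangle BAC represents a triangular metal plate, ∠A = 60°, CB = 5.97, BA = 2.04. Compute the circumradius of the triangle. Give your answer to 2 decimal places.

Law of sines: sin C = BA·sin A/CB ≈ 0.29593.
Since CB ≥ BA, only the acute value applies: ∠C ≈ 17.21°.
Then ∠B = 180° − ∠A − ∠C ≈ 102.79°.
Law of sines gives AC = CB·sin B/sin A ≈ 6.7226.
Circumradius = CB/(2 sin A) ≈ 3.4468.

3.45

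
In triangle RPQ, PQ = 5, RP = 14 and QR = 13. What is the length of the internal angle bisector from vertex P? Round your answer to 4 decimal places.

6.1016

By the law of cosines, cos P = (RP² + PQ² − QR²) / (2·RP·PQ) ≈ 0.37143, so ∠P ≈ 68.20°.
The bisector from P has length 2·RP·PQ·cos(∠P/2)/(RP+PQ) ≈ 6.1016.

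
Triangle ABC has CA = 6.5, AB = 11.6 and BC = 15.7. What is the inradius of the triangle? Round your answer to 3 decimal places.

Semiperimeter s = (15.7 + 6.5 + 11.6)/2 = 16.9.
Heron's formula: area = √(16.9·1.2·10.4·5.3) ≈ 33.434.
Inradius = area/s = 33.434/16.9 ≈ 1.9783.

1.978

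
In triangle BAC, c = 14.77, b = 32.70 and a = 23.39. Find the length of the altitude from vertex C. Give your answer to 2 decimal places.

Semiperimeter s = (32.7 + 23.39 + 14.77)/2 = 35.43.
Heron's formula: area = √(35.43·2.73·12.04·20.66) ≈ 155.11.
The altitude from C has length 2·area/c ≈ 21.004.

21.00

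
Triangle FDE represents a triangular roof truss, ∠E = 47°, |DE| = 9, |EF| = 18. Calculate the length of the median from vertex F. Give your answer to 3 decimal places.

m_F ≈ 15.289

By the law of cosines, |FD|² = |DE|² + |EF|² − 2·|DE|·|EF|·cos E = 184.03, so |FD| ≈ 13.566.
Median from F: ½√(2·|EF|² + 2·|FD|² − |DE|²) ≈ 15.289.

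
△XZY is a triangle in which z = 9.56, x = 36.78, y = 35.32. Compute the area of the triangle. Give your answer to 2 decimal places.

area ≈ 168.79

Semiperimeter s = (36.78 + 9.56 + 35.32)/2 = 40.83.
Heron's formula: area = √(40.83·4.05·31.27·5.51) ≈ 168.79.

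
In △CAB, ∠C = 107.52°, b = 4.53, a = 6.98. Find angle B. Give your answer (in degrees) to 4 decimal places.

27.3724

By the law of cosines, c² = a² + b² − 2·a·b·cos C = 88.279, so c ≈ 9.3957.
Law of cosines again: cos B = (c² + a² − b²)/(2·c·a) ≈ 0.88804, so ∠B ≈ 27.37°.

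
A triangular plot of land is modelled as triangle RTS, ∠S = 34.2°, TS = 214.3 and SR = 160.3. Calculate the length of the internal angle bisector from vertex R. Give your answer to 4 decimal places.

By the law of cosines, RT² = TS² + SR² − 2·TS·SR·cos S = 14796, so RT ≈ 121.64.
Law of cosines again: cos R = (SR² + RT² − TS²)/(2·SR·RT) ≈ -0.13929, so ∠R ≈ 98.01°.
The bisector from R has length 2·SR·RT·cos(∠R/2)/(SR+RT) ≈ 90.74.

90.7396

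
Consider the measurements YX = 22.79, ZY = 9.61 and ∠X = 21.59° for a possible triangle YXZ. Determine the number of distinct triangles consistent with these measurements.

YX·sin X = 22.79·sin(21.59°) ≈ 8.386.
Since YX sin X < ZY < YX (8.386 < 9.61 < 22.79), two triangles exist.

2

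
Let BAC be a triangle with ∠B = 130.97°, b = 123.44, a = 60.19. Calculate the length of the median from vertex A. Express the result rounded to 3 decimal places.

Law of sines: sin A = a·sin B/b ≈ 0.36817.
Since b ≥ a, only the acute value applies: ∠A ≈ 21.60°.
Then ∠C = 180° − ∠B − ∠A ≈ 27.43°.
Law of sines gives c = b·sin C/sin B ≈ 75.305.
Median from A: ½√(2·c² + 2·b² − a²) ≈ 97.716.

m_A ≈ 97.716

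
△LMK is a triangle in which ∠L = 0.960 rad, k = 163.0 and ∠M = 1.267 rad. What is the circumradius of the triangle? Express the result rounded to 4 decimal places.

102.8632

The third angle is ∠K = π − ∠L − ∠M = 0.915 rad.
Law of sines: l = k·sin L/sin K ≈ 168.53.
Law of sines: m = k·sin M/sin K ≈ 196.31.
Circumradius = k/(2 sin K) ≈ 102.86.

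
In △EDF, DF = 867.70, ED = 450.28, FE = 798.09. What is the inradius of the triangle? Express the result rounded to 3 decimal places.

Semiperimeter s = (867.7 + 798.09 + 450.28)/2 = 1058.
Heron's formula: area = √(1058·190.33·259.94·607.75) ≈ 1.7837e+05.
Inradius = area/s = 1.7837e+05/1058 ≈ 168.58.

r ≈ 168.583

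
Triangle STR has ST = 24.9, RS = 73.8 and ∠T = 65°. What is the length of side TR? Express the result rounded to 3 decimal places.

80.788

Law of sines: sin R = ST·sin T/RS ≈ 0.30579.
Since RS ≥ ST, only the acute value applies: ∠R ≈ 17.81°.
Then ∠S = 180° − ∠T − ∠R ≈ 97.19°.
Law of sines gives TR = RS·sin S/sin T ≈ 80.788.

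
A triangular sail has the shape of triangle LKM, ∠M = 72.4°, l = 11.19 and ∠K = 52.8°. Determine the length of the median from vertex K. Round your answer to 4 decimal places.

m_K ≈ 10.8653

The third angle is ∠L = 180° − ∠K − ∠M = 54.80°.
Law of sines: k = l·sin K/sin L ≈ 10.908.
Law of sines: m = l·sin M/sin L ≈ 13.053.
Median from K: ½√(2·m² + 2·l² − k²) ≈ 10.865.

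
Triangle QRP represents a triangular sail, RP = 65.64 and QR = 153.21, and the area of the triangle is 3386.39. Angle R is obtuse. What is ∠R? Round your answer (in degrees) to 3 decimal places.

From area = ½·QR·RP·sin R, we get sin R = 2·area/(QR·RP) ≈ 0.67346.
Taking the obtuse solution, ∠R ≈ 137.67°.

∠R ≈ 137.665°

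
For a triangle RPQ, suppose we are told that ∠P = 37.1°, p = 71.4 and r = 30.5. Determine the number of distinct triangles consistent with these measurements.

1

r·sin P = 30.5·sin(37.1°) ≈ 18.4.
Since p ≥ r, exactly one triangle exists.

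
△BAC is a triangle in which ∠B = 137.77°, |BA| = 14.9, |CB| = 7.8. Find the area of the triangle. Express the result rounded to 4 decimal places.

Area = ½·|CB|·|BA|·sin B ≈ 39.056.

area ≈ 39.0562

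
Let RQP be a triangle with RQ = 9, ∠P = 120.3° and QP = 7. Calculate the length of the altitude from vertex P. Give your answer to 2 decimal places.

Law of sines: sin R = QP·sin P/RQ ≈ 0.67153.
Since RQ ≥ QP, only the acute value applies: ∠R ≈ 42.19°.
Then ∠Q = 180° − ∠P − ∠R ≈ 17.51°.
Law of sines gives PR = RQ·sin Q/sin P ≈ 3.1371.
Area = ½·RQ·QP·sin Q ≈ 9.48.
The altitude from P has length 2·area/RQ ≈ 2.1067.

h_P ≈ 2.11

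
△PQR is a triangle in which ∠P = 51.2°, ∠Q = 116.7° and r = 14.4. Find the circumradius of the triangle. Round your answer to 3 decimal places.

The third angle is ∠R = 180° − ∠P − ∠Q = 12.10°.
Law of sines: p = r·sin P/sin R ≈ 53.538.
Law of sines: q = r·sin Q/sin R ≈ 61.371.
Circumradius = r/(2 sin R) ≈ 34.348.

34.348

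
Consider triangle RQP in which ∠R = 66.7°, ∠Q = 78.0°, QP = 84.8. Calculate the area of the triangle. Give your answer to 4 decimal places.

area ≈ 2212.7540

The third angle is ∠P = 180° − ∠R − ∠Q = 35.30°.
Law of sines: PR = QP·sin Q/sin R ≈ 90.312.
Law of sines: RQ = QP·sin P/sin R ≈ 53.353.
Area = ½·QP·PR·sin P ≈ 2212.8.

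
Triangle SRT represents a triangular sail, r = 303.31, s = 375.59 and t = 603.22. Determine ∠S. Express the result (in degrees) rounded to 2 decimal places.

30.65

By the law of cosines, cos S = (r² + t² − s²) / (2·r·t) ≈ 0.86029, so ∠S ≈ 30.65°.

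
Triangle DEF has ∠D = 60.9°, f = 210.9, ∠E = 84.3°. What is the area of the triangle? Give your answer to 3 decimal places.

33880.557

The third angle is ∠F = 180° − ∠D − ∠E = 34.80°.
Law of sines: d = f·sin D/sin F ≈ 322.89.
Law of sines: e = f·sin E/sin F ≈ 367.71.
Area = ½·f·d·sin E ≈ 33881.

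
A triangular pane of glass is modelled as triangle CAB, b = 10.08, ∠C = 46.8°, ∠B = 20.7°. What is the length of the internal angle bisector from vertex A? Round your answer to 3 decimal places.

The third angle is ∠A = 180° − ∠B − ∠C = 112.50°.
Law of sines: c = b·sin C/sin B ≈ 20.788.
Law of sines: a = b·sin A/sin B ≈ 26.346.
The bisector from A has length 2·b·c·cos(∠A/2)/(b+c) ≈ 7.5428.

7.543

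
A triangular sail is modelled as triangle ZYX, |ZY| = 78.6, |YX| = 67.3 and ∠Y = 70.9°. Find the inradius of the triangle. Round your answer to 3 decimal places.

21.637

By the law of cosines, |XZ|² = |ZY|² + |YX|² − 2·|ZY|·|YX|·cos Y = 7245.4, so |XZ| ≈ 85.12.
Area = ½·|ZY|·|YX|·sin Y ≈ 2499.3.
Semiperimeter s = (67.3+85.12+78.6)/2 = 115.51.
Inradius = area/s = 2499.3/115.51 ≈ 21.637.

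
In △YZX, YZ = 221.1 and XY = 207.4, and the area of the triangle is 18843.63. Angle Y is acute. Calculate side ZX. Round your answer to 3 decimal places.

From area = ½·XY·YZ·sin Y, we get sin Y = 2·area/(XY·YZ) ≈ 0.82186.
Taking the acute solution, ∠Y ≈ 55.27°.
Law of cosines then gives ZX ≈ 199.13.

199.129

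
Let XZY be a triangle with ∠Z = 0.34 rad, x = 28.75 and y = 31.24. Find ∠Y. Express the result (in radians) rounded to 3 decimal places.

1.638

By the law of cosines, z² = y² + x² − 2·y·x·cos Z = 109.03, so z ≈ 10.442.
Law of cosines again: cos Y = (x² + z² − y²)/(2·x·z) ≈ -0.06720, so ∠Y ≈ 1.638 rad.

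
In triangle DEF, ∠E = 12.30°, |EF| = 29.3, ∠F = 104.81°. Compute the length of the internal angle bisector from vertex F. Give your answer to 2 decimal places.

t_F ≈ 6.90

The third angle is ∠D = 180° − ∠E − ∠F = 62.89°.
Law of sines: |FD| = |EF|·sin E/sin D ≈ 7.0122.
Law of sines: |DE| = |EF|·sin F/sin D ≈ 31.823.
The bisector from F has length 2·|EF|·|FD|·cos(∠F/2)/(|EF|+|FD|) ≈ 6.9037.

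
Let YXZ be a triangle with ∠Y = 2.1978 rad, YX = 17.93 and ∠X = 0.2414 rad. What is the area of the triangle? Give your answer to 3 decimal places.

48.167

The third angle is ∠Z = π − ∠Y − ∠X = 0.7024 rad.
Law of sines: XZ = YX·sin Y/sin Z ≈ 22.474.
Law of sines: ZY = YX·sin X/sin Z ≈ 6.6348.
Area = ½·YX·XZ·sin X ≈ 48.167.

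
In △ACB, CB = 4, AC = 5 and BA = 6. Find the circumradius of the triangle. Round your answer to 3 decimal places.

3.024

By the law of cosines, cos A = (BA² + AC² − CB²) / (2·BA·AC) ≈ 0.75000, so ∠A ≈ 41.41°.
Circumradius = CB/(2 sin A) ≈ 3.0237.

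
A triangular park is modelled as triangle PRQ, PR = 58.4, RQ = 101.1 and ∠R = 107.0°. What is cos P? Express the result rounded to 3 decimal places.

cos P ≈ 0.673

By the law of cosines, QP² = PR² + RQ² − 2·PR·RQ·cos R = 17084, so QP ≈ 130.71.
Law of cosines again: cos P = (QP² + PR² − RQ²)/(2·QP·PR) ≈ 0.67295, so ∠P ≈ 47.71°.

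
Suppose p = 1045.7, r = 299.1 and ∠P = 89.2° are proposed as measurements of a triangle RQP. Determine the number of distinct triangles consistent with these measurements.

r·sin P = 299.1·sin(89.2°) ≈ 299.1.
Since p ≥ r, exactly one triangle exists.

1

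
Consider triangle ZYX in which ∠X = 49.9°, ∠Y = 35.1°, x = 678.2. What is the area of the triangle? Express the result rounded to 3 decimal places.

172220.482

The third angle is ∠Z = 180° − ∠Y − ∠X = 95.00°.
Law of sines: z = x·sin Z/sin X ≈ 883.25.
Law of sines: y = x·sin Y/sin X ≈ 509.82.
Area = ½·x·z·sin Y ≈ 1.7222e+05.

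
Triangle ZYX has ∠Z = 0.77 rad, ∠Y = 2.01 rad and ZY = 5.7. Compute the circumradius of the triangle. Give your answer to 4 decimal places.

8.0562

The third angle is ∠X = π − ∠Z − ∠Y = 0.362 rad.
Law of sines: YX = ZY·sin Z/sin X ≈ 11.216.
Law of sines: XZ = ZY·sin Y/sin X ≈ 14.583.
Circumradius = ZY/(2 sin X) ≈ 8.0562.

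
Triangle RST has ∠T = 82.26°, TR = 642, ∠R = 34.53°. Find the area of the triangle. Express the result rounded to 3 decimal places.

The third angle is ∠S = 180° − ∠T − ∠R = 63.21°.
Law of sines: ST = TR·sin R/sin S ≈ 407.67.
Law of sines: RS = TR·sin T/sin S ≈ 712.64.
Area = ½·TR·ST·sin T ≈ 1.2967e+05.

area ≈ 129668.860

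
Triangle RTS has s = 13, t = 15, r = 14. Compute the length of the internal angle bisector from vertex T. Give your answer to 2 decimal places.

By the law of cosines, cos T = (s² + r² − t²) / (2·s·r) ≈ 0.38462, so ∠T ≈ 67.38°.
The bisector from T has length 2·s·r·cos(∠T/2)/(s+r) ≈ 11.217.

t_T ≈ 11.22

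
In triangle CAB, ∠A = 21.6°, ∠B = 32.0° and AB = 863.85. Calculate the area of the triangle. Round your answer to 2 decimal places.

The third angle is ∠C = 180° − ∠A − ∠B = 126.40°.
Law of sines: BC = AB·sin A/sin C ≈ 395.09.
Law of sines: CA = AB·sin B/sin C ≈ 568.73.
Area = ½·AB·BC·sin B ≈ 90430.

area ≈ 90430.01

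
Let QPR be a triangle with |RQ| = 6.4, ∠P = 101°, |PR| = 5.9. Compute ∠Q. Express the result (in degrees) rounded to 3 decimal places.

Law of sines: sin Q = |PR|·sin P/|RQ| ≈ 0.90494.
Since |RQ| ≥ |PR|, only the acute value applies: ∠Q ≈ 64.81°.
Then ∠R = 180° − ∠P − ∠Q ≈ 14.19°.

64.815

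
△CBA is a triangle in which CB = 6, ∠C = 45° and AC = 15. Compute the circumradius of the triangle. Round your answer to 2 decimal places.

By the law of cosines, BA² = AC² + CB² − 2·AC·CB·cos C = 133.72, so BA ≈ 11.564.
Area = ½·AC·CB·sin C ≈ 31.82.
Circumradius = BA/(2 sin C) ≈ 8.1768.

8.18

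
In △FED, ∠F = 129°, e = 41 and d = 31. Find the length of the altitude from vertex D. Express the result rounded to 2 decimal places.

By the law of cosines, f² = e² + d² − 2·e·d·cos F = 4241.7, so f ≈ 65.129.
Area = ½·e·d·sin F ≈ 493.88.
The altitude from D has length 2·area/d ≈ 31.863.

h_D ≈ 31.86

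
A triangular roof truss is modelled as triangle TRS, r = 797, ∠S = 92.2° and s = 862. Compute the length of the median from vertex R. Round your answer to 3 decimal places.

Law of sines: sin R = r·sin S/s ≈ 0.92391.
Since s ≥ r, only the acute value applies: ∠R ≈ 67.50°.
Then ∠T = 180° − ∠S − ∠R ≈ 20.30°.
Law of sines gives t = s·sin T/sin S ≈ 299.21.
Median from R: ½√(2·s² + 2·t² − r²) ≈ 507.43.

507.428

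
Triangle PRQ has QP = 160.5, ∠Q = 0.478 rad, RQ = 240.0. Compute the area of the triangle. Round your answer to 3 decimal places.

area ≈ 8859.682

Area = ½·RQ·QP·sin Q ≈ 8859.7.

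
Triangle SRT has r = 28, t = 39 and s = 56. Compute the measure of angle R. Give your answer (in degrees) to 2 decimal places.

∠R ≈ 27.54°

By the law of cosines, cos R = (t² + s² − r²) / (2·t·s) ≈ 0.88668, so ∠R ≈ 27.54°.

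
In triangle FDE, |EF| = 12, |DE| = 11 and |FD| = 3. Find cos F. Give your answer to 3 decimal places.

cos F ≈ 0.444

By the law of cosines, cos F = (|EF|² + |FD|² − |DE|²) / (2·|EF|·|FD|) ≈ 0.44444, so ∠F ≈ 63.61°.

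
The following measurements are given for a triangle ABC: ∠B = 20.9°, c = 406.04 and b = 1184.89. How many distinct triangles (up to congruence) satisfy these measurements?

c·sin B = 406.04·sin(20.9°) ≈ 144.8.
Since b ≥ c, exactly one triangle exists.

1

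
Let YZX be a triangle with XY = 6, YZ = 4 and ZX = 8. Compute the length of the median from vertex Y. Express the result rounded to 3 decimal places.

Median from Y: ½√(2·XY² + 2·YZ² − ZX²) ≈ 3.1623.

3.162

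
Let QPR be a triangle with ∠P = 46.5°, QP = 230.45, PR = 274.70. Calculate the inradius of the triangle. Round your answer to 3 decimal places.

By the law of cosines, RQ² = QP² + PR² − 2·QP·PR·cos P = 41415, so RQ ≈ 203.51.
Area = ½·QP·PR·sin P ≈ 22960.
Semiperimeter s = (274.7+203.51+230.45)/2 = 354.33.
Inradius = area/s = 22960/354.33 ≈ 64.798.

r ≈ 64.798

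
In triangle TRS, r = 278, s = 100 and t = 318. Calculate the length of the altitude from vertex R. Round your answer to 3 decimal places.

h_R ≈ 96.852

Semiperimeter p = (318 + 278 + 100)/2 = 348.
Heron's formula: area = √(348·30·70·248) ≈ 13462.
The altitude from R has length 2·area/r ≈ 96.852.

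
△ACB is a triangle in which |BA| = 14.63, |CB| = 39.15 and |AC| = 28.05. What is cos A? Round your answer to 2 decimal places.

By the law of cosines, cos A = (|BA|² + |AC|² − |CB|²) / (2·|BA|·|AC|) ≈ -0.64805, so ∠A ≈ 130.39°.

cos A ≈ -0.65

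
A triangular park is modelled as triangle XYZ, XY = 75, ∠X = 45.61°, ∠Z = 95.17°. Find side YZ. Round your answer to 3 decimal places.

53.814

The third angle is ∠Y = 180° − ∠Z − ∠X = 39.22°.
Law of sines: YZ = XY·sin X/sin Z ≈ 53.814.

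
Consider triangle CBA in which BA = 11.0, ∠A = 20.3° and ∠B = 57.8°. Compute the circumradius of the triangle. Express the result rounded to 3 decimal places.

The third angle is ∠C = 180° − ∠B − ∠A = 101.90°.
Law of sines: AC = BA·sin B/sin C ≈ 9.5126.
Law of sines: CB = BA·sin A/sin C ≈ 3.9001.
Circumradius = BA/(2 sin C) ≈ 5.6208.

R ≈ 5.621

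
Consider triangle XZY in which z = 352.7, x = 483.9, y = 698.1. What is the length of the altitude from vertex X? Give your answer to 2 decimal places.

326.63

Semiperimeter s = (483.9 + 352.7 + 698.1)/2 = 767.35.
Heron's formula: area = √(767.35·283.45·414.65·69.25) ≈ 79029.
The altitude from X has length 2·area/x ≈ 326.63.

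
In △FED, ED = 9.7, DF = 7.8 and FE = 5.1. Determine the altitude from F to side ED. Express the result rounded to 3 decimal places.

h_F ≈ 4.084

Semiperimeter s = (9.7 + 7.8 + 5.1)/2 = 11.3.
Heron's formula: area = √(11.3·1.6·3.5·6.2) ≈ 19.807.
The altitude from F has length 2·area/ED ≈ 4.084.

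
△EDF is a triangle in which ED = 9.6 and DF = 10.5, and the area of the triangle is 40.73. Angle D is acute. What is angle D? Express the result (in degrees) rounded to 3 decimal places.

53.914

From area = ½·ED·DF·sin D, we get sin D = 2·area/(ED·DF) ≈ 0.80813.
Taking the acute solution, ∠D ≈ 53.91°.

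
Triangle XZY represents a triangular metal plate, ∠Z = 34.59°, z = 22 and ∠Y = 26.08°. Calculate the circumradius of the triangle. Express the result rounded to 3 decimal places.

R ≈ 19.376

The third angle is ∠X = 180° − ∠Z − ∠Y = 119.33°.
Law of sines: x = z·sin X/sin Z ≈ 33.785.
Law of sines: y = z·sin Y/sin Z ≈ 17.037.
Circumradius = z/(2 sin Z) ≈ 19.376.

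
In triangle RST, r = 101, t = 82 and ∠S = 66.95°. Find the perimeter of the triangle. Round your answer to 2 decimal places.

By the law of cosines, s² = t² + r² − 2·t·r·cos S = 10440, so s ≈ 102.17.
Semiperimeter p = (101+102.17+82)/2 = 142.59.
Perimeter = 101 + 102.17 + 82 = 285.17.

perimeter ≈ 285.17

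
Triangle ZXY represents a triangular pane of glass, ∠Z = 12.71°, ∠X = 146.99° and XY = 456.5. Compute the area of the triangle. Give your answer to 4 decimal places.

area ≈ 89509.8399

The third angle is ∠Y = 180° − ∠Z − ∠X = 20.30°.
Law of sines: YZ = XY·sin X/sin Z ≈ 1130.3.
Law of sines: ZX = XY·sin Y/sin Z ≈ 719.84.
Area = ½·XY·YZ·sin Y ≈ 89510.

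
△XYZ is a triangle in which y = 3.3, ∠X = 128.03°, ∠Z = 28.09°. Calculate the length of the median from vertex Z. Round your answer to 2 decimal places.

m_Z ≈ 4.73

The third angle is ∠Y = 180° − ∠Z − ∠X = 23.88°.
Law of sines: x = y·sin X/sin Y ≈ 6.421.
Law of sines: z = y·sin Z/sin Y ≈ 3.8383.
Median from Z: ½√(2·x² + 2·y² − z²) ≈ 4.7304.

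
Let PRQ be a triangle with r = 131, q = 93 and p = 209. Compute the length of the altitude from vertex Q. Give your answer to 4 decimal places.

h_Q ≈ 89.0478

Semiperimeter s = (209 + 131 + 93)/2 = 216.5.
Heron's formula: area = √(216.5·7.5·85.5·123.5) ≈ 4140.7.
The altitude from Q has length 2·area/q ≈ 89.048.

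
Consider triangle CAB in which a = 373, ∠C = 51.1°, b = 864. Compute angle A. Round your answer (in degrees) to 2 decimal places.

∠A ≈ 24.75°

By the law of cosines, c² = a² + b² − 2·a·b·cos C = 4.8088e+05, so c ≈ 693.45.
Law of cosines again: cos A = (b² + c² − a²)/(2·b·c) ≈ 0.90817, so ∠A ≈ 24.75°.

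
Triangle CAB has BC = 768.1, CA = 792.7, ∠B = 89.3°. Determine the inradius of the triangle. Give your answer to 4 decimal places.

Law of sines: sin A = BC·sin B/CA ≈ 0.96889.
Since CA ≥ BC, only the acute value applies: ∠A ≈ 75.67°.
Then ∠C = 180° − ∠B − ∠A ≈ 15.03°.
Law of sines gives AB = CA·sin C/sin B ≈ 205.56.
Area = ½·CA·BC·sin C ≈ 78938.
Semiperimeter s = (205.56+768.1+792.7)/2 = 883.18.
Inradius = area/s = 78938/883.18 ≈ 89.38.

r ≈ 89.3796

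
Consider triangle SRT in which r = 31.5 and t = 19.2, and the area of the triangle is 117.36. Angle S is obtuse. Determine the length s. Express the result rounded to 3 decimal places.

49.756

From area = ½·r·t·sin S, we get sin S = 2·area/(r·t) ≈ 0.38810.
Taking the obtuse solution, ∠S ≈ 157.16°.
Law of cosines then gives s ≈ 49.756.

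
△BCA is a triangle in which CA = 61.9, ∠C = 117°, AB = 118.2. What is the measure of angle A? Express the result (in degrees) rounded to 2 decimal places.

Law of sines: sin B = CA·sin C/AB ≈ 0.46661.
Since AB ≥ CA, only the acute value applies: ∠B ≈ 27.81°.
Then ∠A = 180° − ∠C − ∠B ≈ 35.19°.

35.19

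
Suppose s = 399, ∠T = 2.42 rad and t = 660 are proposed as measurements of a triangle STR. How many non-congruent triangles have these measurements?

s·sin T = 399·sin(2.42 rad) ≈ 263.6.
Since ∠T is not acute, a triangle exists only if t > s; here t > s, so there is exactly one triangle.

1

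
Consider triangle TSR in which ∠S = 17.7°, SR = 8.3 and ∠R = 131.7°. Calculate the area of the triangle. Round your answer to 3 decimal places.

area ≈ 15.360

The third angle is ∠T = 180° − ∠S − ∠R = 30.60°.
Law of sines: RT = SR·sin S/sin T ≈ 4.9573.
Law of sines: TS = SR·sin R/sin T ≈ 12.174.
Area = ½·SR·RT·sin R ≈ 15.36.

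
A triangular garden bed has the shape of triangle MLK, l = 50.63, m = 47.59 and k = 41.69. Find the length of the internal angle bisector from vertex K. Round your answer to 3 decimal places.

By the law of cosines, cos K = (m² + l² − k²) / (2·m·l) ≈ 0.64125, so ∠K ≈ 50.12°.
The bisector from K has length 2·m·l·cos(∠K/2)/(m+l) ≈ 44.445.

44.445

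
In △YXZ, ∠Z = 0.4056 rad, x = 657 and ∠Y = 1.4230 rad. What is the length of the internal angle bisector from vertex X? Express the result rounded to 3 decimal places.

The third angle is ∠X = π − ∠Z − ∠Y = 1.3130 rad.
Law of sines: y = x·sin Y/sin X ≈ 672.05.
Law of sines: z = x·sin Z/sin X ≈ 268.09.
The bisector from X has length 2·z·y·cos(∠X/2)/(z+y) ≈ 303.61.

303.614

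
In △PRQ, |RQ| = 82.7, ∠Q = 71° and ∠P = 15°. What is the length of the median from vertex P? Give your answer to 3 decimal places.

The third angle is ∠R = 180° − ∠Q − ∠P = 94.00°.
Law of sines: |QP| = |RQ|·sin R/sin P ≈ 318.75.
Law of sines: |PR| = |RQ|·sin Q/sin P ≈ 302.12.
Median from P: ½√(2·|QP|² + 2·|PR|² − |RQ|²) ≈ 307.78.

m_P ≈ 307.781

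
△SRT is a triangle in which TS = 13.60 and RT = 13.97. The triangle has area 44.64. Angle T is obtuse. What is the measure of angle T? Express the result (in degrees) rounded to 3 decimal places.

∠T ≈ 151.971°

From area = ½·RT·TS·sin T, we get sin T = 2·area/(RT·TS) ≈ 0.46991.
Taking the obtuse solution, ∠T ≈ 151.97°.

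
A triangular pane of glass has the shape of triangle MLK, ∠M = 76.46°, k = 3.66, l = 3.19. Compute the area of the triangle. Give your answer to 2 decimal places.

5.68

Area = ½·l·k·sin M ≈ 5.6755.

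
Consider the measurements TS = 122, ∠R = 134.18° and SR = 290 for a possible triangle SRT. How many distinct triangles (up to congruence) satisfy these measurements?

SR·sin R = 290·sin(134.18°) ≈ 208.
Since ∠R is not acute, a triangle exists only if TS > SR; here TS ≤ SR, so there is no triangle.

0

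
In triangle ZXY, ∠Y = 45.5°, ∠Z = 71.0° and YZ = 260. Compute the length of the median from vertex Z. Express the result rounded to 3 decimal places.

The third angle is ∠X = 180° − ∠Y − ∠Z = 63.50°.
Law of sines: XY = YZ·sin Z/sin X ≈ 274.7.
Law of sines: ZX = YZ·sin Y/sin X ≈ 207.22.
Median from Z: ½√(2·YZ² + 2·ZX² − XY²) ≈ 190.8.

m_Z ≈ 190.801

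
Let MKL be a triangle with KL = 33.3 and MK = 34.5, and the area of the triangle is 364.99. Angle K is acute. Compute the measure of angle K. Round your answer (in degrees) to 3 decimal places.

From area = ½·MK·KL·sin K, we get sin K = 2·area/(MK·KL) ≈ 0.63540.
Taking the acute solution, ∠K ≈ 39.45°.

39.450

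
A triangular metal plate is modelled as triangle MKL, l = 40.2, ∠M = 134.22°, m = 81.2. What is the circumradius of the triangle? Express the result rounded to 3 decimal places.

Law of sines: sin L = l·sin M/m ≈ 0.35480.
Since m ≥ l, only the acute value applies: ∠L ≈ 20.78°.
Then ∠K = 180° − ∠M − ∠L ≈ 25.00°.
Law of sines gives k = m·sin K/sin M ≈ 47.881.
Circumradius = m/(2 sin M) ≈ 56.651.

R ≈ 56.651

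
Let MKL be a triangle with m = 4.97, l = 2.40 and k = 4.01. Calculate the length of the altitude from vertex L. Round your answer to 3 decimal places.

Semiperimeter s = (4.97 + 4.01 + 2.4)/2 = 5.69.
Heron's formula: area = √(5.69·0.72·1.68·3.29) ≈ 4.7586.
The altitude from L has length 2·area/l ≈ 3.9655.

3.965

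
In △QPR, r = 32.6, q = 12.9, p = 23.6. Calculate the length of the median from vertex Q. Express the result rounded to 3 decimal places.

Median from Q: ½√(2·p² + 2·r² − q²) ≈ 27.717.

27.717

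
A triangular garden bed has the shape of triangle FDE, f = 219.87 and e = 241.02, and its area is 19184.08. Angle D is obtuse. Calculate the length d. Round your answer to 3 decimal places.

From area = ½·e·f·sin D, we get sin D = 2·area/(e·f) ≈ 0.72402.
Taking the obtuse solution, ∠D ≈ 133.61°.
Law of cosines then gives d ≈ 423.72.

423.722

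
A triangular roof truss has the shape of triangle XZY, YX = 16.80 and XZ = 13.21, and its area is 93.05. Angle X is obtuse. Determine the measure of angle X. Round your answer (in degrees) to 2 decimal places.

From area = ½·YX·XZ·sin X, we get sin X = 2·area/(YX·XZ) ≈ 0.83856.
Taking the obtuse solution, ∠X ≈ 123.01°.

∠X ≈ 123.01°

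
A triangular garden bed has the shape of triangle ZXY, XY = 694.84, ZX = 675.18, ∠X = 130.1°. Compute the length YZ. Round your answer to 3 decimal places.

By the law of cosines, YZ² = ZX² + XY² − 2·ZX·XY·cos X = 1.543e+06, so YZ ≈ 1242.2.

1242.192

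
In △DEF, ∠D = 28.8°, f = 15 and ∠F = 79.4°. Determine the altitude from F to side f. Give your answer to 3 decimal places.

The third angle is ∠E = 180° − ∠F − ∠D = 71.80°.
Law of sines: d = f·sin D/sin F ≈ 7.3518.
Law of sines: e = f·sin E/sin F ≈ 14.497.
Area = ½·f·d·sin E ≈ 52.38.
The altitude from F has length 2·area/f ≈ 6.984.

h_F ≈ 6.984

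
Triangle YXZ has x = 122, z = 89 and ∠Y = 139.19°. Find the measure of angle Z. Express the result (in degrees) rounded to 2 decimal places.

∠Z ≈ 17.08°

By the law of cosines, y² = x² + z² − 2·x·z·cos Y = 39241, so y ≈ 198.09.
Law of cosines again: cos Z = (y² + x² − z²)/(2·y·x) ≈ 0.95592, so ∠Z ≈ 17.08°.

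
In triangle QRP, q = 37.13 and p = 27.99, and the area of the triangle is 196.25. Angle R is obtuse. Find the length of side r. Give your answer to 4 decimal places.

From area = ½·p·q·sin R, we get sin R = 2·area/(p·q) ≈ 0.37767.
Taking the obtuse solution, ∠R ≈ 157.81°.
Law of cosines then gives r ≈ 63.927.

63.9271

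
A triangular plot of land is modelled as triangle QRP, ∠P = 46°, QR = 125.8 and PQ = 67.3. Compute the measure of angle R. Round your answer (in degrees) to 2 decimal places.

Law of sines: sin R = PQ·sin P/QR ≈ 0.38483.
Since QR ≥ PQ, only the acute value applies: ∠R ≈ 22.63°.
Then ∠Q = 180° − ∠P − ∠R ≈ 111.37°.

22.63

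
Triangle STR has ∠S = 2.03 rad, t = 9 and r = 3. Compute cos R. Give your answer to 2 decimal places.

By the law of cosines, s² = t² + r² − 2·t·r·cos S = 113.93, so s ≈ 10.674.
Law of cosines again: cos R = (s² + t² − r²)/(2·s·t) ≈ 0.96774, so ∠R ≈ 0.255 rad.

0.97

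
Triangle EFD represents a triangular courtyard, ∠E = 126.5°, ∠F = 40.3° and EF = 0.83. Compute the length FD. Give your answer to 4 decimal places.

The third angle is ∠D = 180° − ∠E − ∠F = 13.20°.
Law of sines: FD = EF·sin E/sin D ≈ 2.9218.

2.9218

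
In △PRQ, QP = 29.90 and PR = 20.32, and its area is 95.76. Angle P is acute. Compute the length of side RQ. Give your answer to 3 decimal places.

12.399

From area = ½·QP·PR·sin P, we get sin P = 2·area/(QP·PR) ≈ 0.31522.
Taking the acute solution, ∠P ≈ 18.37°.
Law of cosines then gives RQ ≈ 12.399.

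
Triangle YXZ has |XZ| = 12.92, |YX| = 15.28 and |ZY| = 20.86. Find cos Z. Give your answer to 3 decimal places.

By the law of cosines, cos Z = (|XZ|² + |ZY|² − |YX|²) / (2·|XZ|·|ZY|) ≈ 0.68381, so ∠Z ≈ 46.86°.

cos Z ≈ 0.684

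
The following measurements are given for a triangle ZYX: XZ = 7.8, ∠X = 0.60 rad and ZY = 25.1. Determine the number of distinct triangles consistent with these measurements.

1

XZ·sin X = 7.8·sin(0.60 rad) ≈ 4.404.
Since ZY ≥ XZ, exactly one triangle exists.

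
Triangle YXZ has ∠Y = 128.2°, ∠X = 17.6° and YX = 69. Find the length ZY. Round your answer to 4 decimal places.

37.1182

The third angle is ∠Z = 180° − ∠Y − ∠X = 34.20°.
Law of sines: ZY = YX·sin X/sin Z ≈ 37.118.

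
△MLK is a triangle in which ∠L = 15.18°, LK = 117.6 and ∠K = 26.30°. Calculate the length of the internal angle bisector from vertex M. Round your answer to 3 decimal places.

The third angle is ∠M = 180° − ∠L − ∠K = 138.52°.
Law of sines: KM = LK·sin L/sin M ≈ 46.491.
Law of sines: ML = LK·sin K/sin M ≈ 78.666.
The bisector from M has length 2·KM·ML·cos(∠M/2)/(KM+ML) ≈ 20.696.

20.696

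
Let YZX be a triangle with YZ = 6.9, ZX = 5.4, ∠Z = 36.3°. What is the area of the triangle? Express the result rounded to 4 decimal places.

area ≈ 11.0292

Area = ½·YZ·ZX·sin Z ≈ 11.029.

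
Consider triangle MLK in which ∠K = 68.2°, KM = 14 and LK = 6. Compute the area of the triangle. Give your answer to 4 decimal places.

Area = ½·LK·KM·sin K ≈ 38.996.

38.9964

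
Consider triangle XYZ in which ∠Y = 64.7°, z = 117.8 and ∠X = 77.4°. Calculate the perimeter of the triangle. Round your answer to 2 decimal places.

perimeter ≈ 478.32

The third angle is ∠Z = 180° − ∠X − ∠Y = 37.90°.
Law of sines: x = z·sin X/sin Z ≈ 187.15.
Law of sines: y = z·sin Y/sin Z ≈ 173.37.
Semiperimeter s = (187.15+173.37+117.8)/2 = 239.16.
Perimeter = 187.15 + 173.37 + 117.8 = 478.32.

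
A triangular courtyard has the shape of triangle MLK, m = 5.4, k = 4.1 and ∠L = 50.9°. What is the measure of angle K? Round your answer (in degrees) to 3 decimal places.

By the law of cosines, l² = k² + m² − 2·k·m·cos L = 18.044, so l ≈ 4.2478.
Law of cosines again: cos K = (m² + l² − k²)/(2·m·l) ≈ 0.66252, so ∠K ≈ 48.51°.

∠K ≈ 48.508°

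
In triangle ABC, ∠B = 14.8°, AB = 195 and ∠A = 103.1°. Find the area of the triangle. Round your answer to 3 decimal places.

The third angle is ∠C = 180° − ∠A − ∠B = 62.10°.
Law of sines: BC = AB·sin A/sin C ≈ 214.9.
Law of sines: CA = AB·sin B/sin C ≈ 56.363.
Area = ½·AB·BC·sin B ≈ 5352.4.

area ≈ 5352.406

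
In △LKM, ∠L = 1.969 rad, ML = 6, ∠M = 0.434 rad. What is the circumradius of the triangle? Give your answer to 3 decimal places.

The third angle is ∠K = π − ∠M − ∠L = 0.739 rad.
Law of sines: KM = ML·sin L/sin K ≈ 8.2147.
Law of sines: LK = ML·sin M/sin K ≈ 3.7475.
Circumradius = ML/(2 sin K) ≈ 4.456.

R ≈ 4.456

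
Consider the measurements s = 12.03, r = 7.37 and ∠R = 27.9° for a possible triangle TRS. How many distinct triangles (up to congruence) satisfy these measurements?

s·sin R = 12.03·sin(27.9°) ≈ 5.629.
Since s sin R < r < s (5.629 < 7.37 < 12.03), two triangles exist.

2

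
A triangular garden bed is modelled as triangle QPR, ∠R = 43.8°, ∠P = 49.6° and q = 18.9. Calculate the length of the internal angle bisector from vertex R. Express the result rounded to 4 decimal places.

t_R ≈ 15.1774

The third angle is ∠Q = 180° − ∠P − ∠R = 86.60°.
Law of sines: p = q·sin P/sin Q ≈ 14.418.
Law of sines: r = q·sin R/sin Q ≈ 13.105.
The bisector from R has length 2·q·p·cos(∠R/2)/(q+p) ≈ 15.177.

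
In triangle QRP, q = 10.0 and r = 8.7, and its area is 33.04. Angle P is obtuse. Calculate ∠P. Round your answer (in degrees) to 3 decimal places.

From area = ½·q·r·sin P, we get sin P = 2·area/(q·r) ≈ 0.75954.
Taking the obtuse solution, ∠P ≈ 130.58°.

130.576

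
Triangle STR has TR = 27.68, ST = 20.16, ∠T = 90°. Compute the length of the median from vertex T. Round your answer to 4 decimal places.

17.1217

By the law of cosines, RS² = ST² + TR² − 2·ST·TR·cos T = 1172.6, so RS ≈ 34.243.
Median from T: ½√(2·ST² + 2·TR² − RS²) ≈ 17.122.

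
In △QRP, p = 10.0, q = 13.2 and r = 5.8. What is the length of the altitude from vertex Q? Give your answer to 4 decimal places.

h_Q ≈ 4.1160

Semiperimeter s = (13.2 + 5.8 + 10)/2 = 14.5.
Heron's formula: area = √(14.5·1.3·8.7·4.5) ≈ 27.166.
The altitude from Q has length 2·area/q ≈ 4.116.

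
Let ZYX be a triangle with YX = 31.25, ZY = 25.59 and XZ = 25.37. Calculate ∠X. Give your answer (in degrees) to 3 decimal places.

By the law of cosines, cos X = (YX² + XZ² − ZY²) / (2·YX·XZ) ≈ 0.60881, so ∠X ≈ 52.50°.

52.496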